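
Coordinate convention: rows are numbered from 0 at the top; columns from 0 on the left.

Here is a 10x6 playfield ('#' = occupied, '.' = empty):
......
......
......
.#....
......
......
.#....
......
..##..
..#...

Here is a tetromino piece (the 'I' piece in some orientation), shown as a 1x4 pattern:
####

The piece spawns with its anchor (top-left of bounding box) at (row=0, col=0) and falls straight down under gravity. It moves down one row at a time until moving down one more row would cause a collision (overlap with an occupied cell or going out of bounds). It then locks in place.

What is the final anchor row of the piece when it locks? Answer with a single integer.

Spawn at (row=0, col=0). Try each row:
  row 0: fits
  row 1: fits
  row 2: fits
  row 3: blocked -> lock at row 2

Answer: 2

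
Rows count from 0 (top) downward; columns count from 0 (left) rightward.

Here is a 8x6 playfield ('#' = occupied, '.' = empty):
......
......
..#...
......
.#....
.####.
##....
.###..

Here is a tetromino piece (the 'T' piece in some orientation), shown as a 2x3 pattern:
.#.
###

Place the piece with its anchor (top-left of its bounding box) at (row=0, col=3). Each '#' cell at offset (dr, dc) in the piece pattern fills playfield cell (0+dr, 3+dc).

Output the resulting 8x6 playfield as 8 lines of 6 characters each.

Fill (0+0,3+1) = (0,4)
Fill (0+1,3+0) = (1,3)
Fill (0+1,3+1) = (1,4)
Fill (0+1,3+2) = (1,5)

Answer: ....#.
...###
..#...
......
.#....
.####.
##....
.###..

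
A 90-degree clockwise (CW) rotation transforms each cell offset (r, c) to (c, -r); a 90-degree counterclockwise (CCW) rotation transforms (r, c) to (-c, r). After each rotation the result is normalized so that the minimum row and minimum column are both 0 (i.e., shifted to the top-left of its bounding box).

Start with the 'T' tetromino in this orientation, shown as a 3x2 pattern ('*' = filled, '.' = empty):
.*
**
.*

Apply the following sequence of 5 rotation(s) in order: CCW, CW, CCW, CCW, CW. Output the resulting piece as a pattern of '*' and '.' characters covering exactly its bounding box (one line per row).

Start:
.*
**
.*
After rotation 1 (CCW):
***
.*.
After rotation 2 (CW):
.*
**
.*
After rotation 3 (CCW):
***
.*.
After rotation 4 (CCW):
*.
**
*.
After rotation 5 (CW):
***
.*.

Answer: ***
.*.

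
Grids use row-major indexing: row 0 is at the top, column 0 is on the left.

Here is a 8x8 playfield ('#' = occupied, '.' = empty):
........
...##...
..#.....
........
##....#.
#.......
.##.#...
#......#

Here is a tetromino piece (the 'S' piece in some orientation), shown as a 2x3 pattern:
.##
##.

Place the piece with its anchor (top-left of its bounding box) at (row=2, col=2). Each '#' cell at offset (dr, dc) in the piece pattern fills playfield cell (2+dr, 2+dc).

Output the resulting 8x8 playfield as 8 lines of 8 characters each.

Fill (2+0,2+1) = (2,3)
Fill (2+0,2+2) = (2,4)
Fill (2+1,2+0) = (3,2)
Fill (2+1,2+1) = (3,3)

Answer: ........
...##...
..###...
..##....
##....#.
#.......
.##.#...
#......#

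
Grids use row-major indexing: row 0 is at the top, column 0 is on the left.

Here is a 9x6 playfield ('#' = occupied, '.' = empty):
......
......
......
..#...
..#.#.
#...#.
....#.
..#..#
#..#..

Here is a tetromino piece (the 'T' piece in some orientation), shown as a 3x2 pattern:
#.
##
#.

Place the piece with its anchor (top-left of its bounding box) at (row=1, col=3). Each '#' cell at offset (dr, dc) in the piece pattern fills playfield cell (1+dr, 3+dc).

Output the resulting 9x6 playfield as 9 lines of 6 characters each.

Answer: ......
...#..
...##.
..##..
..#.#.
#...#.
....#.
..#..#
#..#..

Derivation:
Fill (1+0,3+0) = (1,3)
Fill (1+1,3+0) = (2,3)
Fill (1+1,3+1) = (2,4)
Fill (1+2,3+0) = (3,3)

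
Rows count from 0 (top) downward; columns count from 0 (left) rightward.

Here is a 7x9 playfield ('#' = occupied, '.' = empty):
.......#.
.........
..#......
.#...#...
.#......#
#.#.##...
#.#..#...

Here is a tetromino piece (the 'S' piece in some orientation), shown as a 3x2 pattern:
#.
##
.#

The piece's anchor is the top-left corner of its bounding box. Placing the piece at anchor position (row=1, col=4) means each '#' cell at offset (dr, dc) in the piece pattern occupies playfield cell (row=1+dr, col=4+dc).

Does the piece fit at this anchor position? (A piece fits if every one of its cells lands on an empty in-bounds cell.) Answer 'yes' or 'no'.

Check each piece cell at anchor (1, 4):
  offset (0,0) -> (1,4): empty -> OK
  offset (1,0) -> (2,4): empty -> OK
  offset (1,1) -> (2,5): empty -> OK
  offset (2,1) -> (3,5): occupied ('#') -> FAIL
All cells valid: no

Answer: no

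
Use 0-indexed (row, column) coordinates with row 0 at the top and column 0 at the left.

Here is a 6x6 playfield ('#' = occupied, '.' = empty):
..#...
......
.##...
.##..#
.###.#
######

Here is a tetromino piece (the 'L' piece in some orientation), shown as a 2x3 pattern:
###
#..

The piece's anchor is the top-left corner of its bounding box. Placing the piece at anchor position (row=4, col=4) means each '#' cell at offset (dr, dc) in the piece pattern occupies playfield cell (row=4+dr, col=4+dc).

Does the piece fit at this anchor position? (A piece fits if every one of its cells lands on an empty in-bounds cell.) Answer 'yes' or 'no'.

Answer: no

Derivation:
Check each piece cell at anchor (4, 4):
  offset (0,0) -> (4,4): empty -> OK
  offset (0,1) -> (4,5): occupied ('#') -> FAIL
  offset (0,2) -> (4,6): out of bounds -> FAIL
  offset (1,0) -> (5,4): occupied ('#') -> FAIL
All cells valid: no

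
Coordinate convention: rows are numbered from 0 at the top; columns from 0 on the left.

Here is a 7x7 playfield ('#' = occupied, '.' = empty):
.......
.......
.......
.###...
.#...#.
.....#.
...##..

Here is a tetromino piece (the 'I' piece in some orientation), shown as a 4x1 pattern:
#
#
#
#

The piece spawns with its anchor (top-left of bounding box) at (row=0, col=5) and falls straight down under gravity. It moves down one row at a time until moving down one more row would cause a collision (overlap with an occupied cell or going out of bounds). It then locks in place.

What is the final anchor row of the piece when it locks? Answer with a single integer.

Spawn at (row=0, col=5). Try each row:
  row 0: fits
  row 1: blocked -> lock at row 0

Answer: 0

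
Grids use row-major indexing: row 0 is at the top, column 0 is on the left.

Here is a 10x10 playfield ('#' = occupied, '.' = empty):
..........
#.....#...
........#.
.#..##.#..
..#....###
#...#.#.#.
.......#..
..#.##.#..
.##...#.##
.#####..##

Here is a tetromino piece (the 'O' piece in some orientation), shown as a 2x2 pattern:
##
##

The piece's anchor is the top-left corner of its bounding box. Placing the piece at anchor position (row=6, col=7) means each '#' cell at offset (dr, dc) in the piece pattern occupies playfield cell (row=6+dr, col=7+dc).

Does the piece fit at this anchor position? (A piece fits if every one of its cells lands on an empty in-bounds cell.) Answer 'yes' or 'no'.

Check each piece cell at anchor (6, 7):
  offset (0,0) -> (6,7): occupied ('#') -> FAIL
  offset (0,1) -> (6,8): empty -> OK
  offset (1,0) -> (7,7): occupied ('#') -> FAIL
  offset (1,1) -> (7,8): empty -> OK
All cells valid: no

Answer: no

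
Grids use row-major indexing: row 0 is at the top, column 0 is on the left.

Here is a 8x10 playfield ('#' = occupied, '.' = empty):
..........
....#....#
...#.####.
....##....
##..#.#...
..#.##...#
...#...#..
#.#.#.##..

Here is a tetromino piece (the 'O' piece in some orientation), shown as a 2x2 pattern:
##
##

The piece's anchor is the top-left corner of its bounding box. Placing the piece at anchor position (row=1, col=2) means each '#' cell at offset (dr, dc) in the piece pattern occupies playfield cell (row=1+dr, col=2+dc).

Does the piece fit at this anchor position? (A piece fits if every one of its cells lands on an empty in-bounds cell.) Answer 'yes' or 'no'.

Answer: no

Derivation:
Check each piece cell at anchor (1, 2):
  offset (0,0) -> (1,2): empty -> OK
  offset (0,1) -> (1,3): empty -> OK
  offset (1,0) -> (2,2): empty -> OK
  offset (1,1) -> (2,3): occupied ('#') -> FAIL
All cells valid: no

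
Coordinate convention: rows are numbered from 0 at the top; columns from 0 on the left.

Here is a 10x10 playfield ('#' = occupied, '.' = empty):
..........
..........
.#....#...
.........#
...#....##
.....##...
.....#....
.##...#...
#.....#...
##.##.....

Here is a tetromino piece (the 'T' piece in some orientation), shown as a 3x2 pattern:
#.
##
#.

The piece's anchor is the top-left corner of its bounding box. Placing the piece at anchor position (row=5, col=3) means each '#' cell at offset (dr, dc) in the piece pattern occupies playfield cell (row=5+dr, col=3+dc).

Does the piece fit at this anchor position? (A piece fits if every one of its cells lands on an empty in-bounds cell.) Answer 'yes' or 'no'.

Check each piece cell at anchor (5, 3):
  offset (0,0) -> (5,3): empty -> OK
  offset (1,0) -> (6,3): empty -> OK
  offset (1,1) -> (6,4): empty -> OK
  offset (2,0) -> (7,3): empty -> OK
All cells valid: yes

Answer: yes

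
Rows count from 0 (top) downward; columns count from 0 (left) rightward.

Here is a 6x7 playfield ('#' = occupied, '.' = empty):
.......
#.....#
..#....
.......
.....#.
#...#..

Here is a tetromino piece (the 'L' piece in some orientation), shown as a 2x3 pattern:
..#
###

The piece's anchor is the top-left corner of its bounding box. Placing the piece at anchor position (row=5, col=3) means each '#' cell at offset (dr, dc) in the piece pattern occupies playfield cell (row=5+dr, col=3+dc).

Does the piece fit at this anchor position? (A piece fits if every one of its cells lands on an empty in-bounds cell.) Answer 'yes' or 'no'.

Answer: no

Derivation:
Check each piece cell at anchor (5, 3):
  offset (0,2) -> (5,5): empty -> OK
  offset (1,0) -> (6,3): out of bounds -> FAIL
  offset (1,1) -> (6,4): out of bounds -> FAIL
  offset (1,2) -> (6,5): out of bounds -> FAIL
All cells valid: no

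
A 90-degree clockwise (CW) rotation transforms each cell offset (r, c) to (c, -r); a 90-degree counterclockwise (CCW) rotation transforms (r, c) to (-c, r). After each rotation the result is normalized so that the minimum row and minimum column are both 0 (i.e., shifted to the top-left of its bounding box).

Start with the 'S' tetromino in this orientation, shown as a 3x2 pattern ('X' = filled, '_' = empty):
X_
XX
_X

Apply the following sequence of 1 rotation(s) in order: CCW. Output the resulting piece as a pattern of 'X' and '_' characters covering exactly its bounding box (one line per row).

Answer: _XX
XX_

Derivation:
Start:
X_
XX
_X
After rotation 1 (CCW):
_XX
XX_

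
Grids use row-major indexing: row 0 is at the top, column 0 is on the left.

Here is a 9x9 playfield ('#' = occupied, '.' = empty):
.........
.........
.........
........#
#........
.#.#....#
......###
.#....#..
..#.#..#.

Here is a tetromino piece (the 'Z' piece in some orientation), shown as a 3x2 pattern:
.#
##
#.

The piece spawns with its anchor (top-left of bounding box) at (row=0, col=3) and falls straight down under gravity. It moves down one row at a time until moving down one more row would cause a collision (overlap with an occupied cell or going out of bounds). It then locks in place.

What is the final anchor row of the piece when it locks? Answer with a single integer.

Spawn at (row=0, col=3). Try each row:
  row 0: fits
  row 1: fits
  row 2: fits
  row 3: blocked -> lock at row 2

Answer: 2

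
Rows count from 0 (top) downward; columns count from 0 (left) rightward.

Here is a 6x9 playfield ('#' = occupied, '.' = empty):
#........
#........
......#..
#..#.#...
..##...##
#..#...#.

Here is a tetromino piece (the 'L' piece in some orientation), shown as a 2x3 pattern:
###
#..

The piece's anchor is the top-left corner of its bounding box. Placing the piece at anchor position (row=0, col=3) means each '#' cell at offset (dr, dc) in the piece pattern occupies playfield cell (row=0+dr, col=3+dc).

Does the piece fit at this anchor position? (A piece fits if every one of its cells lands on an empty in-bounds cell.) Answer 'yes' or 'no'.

Answer: yes

Derivation:
Check each piece cell at anchor (0, 3):
  offset (0,0) -> (0,3): empty -> OK
  offset (0,1) -> (0,4): empty -> OK
  offset (0,2) -> (0,5): empty -> OK
  offset (1,0) -> (1,3): empty -> OK
All cells valid: yes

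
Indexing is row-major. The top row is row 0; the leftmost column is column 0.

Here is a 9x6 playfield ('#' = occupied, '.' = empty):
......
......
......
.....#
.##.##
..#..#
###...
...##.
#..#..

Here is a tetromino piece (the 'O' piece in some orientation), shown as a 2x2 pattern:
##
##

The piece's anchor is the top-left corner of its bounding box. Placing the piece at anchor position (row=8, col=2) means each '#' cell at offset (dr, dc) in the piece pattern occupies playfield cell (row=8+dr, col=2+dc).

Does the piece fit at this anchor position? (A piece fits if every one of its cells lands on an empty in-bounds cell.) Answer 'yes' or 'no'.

Check each piece cell at anchor (8, 2):
  offset (0,0) -> (8,2): empty -> OK
  offset (0,1) -> (8,3): occupied ('#') -> FAIL
  offset (1,0) -> (9,2): out of bounds -> FAIL
  offset (1,1) -> (9,3): out of bounds -> FAIL
All cells valid: no

Answer: no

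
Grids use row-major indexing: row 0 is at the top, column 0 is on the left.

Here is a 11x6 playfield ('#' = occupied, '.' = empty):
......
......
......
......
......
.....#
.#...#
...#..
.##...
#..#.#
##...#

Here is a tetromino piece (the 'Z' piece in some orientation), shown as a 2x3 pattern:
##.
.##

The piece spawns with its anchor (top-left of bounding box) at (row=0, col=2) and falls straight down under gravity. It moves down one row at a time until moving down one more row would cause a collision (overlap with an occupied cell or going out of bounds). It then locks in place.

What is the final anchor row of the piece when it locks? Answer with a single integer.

Answer: 5

Derivation:
Spawn at (row=0, col=2). Try each row:
  row 0: fits
  row 1: fits
  row 2: fits
  row 3: fits
  row 4: fits
  row 5: fits
  row 6: blocked -> lock at row 5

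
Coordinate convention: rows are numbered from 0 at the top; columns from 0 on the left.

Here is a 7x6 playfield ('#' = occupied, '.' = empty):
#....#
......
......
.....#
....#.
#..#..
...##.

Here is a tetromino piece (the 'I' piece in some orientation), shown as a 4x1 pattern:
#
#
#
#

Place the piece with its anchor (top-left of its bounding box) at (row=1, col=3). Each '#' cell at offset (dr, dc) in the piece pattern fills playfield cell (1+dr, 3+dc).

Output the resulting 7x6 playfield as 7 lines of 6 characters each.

Answer: #....#
...#..
...#..
...#.#
...##.
#..#..
...##.

Derivation:
Fill (1+0,3+0) = (1,3)
Fill (1+1,3+0) = (2,3)
Fill (1+2,3+0) = (3,3)
Fill (1+3,3+0) = (4,3)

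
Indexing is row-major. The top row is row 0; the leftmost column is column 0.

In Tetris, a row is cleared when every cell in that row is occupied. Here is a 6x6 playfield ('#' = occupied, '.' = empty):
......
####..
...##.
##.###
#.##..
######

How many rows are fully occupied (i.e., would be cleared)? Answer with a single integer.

Check each row:
  row 0: 6 empty cells -> not full
  row 1: 2 empty cells -> not full
  row 2: 4 empty cells -> not full
  row 3: 1 empty cell -> not full
  row 4: 3 empty cells -> not full
  row 5: 0 empty cells -> FULL (clear)
Total rows cleared: 1

Answer: 1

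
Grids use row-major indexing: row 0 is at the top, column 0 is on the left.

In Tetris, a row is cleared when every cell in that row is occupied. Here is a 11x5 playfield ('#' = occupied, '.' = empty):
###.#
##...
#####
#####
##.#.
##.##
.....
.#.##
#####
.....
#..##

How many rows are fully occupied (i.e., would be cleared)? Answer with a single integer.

Check each row:
  row 0: 1 empty cell -> not full
  row 1: 3 empty cells -> not full
  row 2: 0 empty cells -> FULL (clear)
  row 3: 0 empty cells -> FULL (clear)
  row 4: 2 empty cells -> not full
  row 5: 1 empty cell -> not full
  row 6: 5 empty cells -> not full
  row 7: 2 empty cells -> not full
  row 8: 0 empty cells -> FULL (clear)
  row 9: 5 empty cells -> not full
  row 10: 2 empty cells -> not full
Total rows cleared: 3

Answer: 3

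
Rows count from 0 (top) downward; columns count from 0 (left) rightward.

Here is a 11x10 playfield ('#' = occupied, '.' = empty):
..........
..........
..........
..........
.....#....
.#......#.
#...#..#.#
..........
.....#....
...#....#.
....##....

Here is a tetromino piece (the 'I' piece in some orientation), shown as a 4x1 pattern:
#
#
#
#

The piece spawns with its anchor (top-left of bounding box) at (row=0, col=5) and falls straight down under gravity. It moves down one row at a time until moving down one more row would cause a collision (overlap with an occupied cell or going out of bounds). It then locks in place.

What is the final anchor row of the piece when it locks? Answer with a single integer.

Spawn at (row=0, col=5). Try each row:
  row 0: fits
  row 1: blocked -> lock at row 0

Answer: 0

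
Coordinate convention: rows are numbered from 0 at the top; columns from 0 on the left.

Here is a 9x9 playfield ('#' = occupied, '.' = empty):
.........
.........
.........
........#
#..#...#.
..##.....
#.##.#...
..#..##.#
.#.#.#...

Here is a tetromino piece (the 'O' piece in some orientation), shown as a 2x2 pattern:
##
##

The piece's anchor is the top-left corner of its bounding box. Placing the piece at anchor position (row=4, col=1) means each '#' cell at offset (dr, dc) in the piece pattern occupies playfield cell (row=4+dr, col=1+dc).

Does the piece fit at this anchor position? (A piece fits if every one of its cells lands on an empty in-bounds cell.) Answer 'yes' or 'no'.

Answer: no

Derivation:
Check each piece cell at anchor (4, 1):
  offset (0,0) -> (4,1): empty -> OK
  offset (0,1) -> (4,2): empty -> OK
  offset (1,0) -> (5,1): empty -> OK
  offset (1,1) -> (5,2): occupied ('#') -> FAIL
All cells valid: no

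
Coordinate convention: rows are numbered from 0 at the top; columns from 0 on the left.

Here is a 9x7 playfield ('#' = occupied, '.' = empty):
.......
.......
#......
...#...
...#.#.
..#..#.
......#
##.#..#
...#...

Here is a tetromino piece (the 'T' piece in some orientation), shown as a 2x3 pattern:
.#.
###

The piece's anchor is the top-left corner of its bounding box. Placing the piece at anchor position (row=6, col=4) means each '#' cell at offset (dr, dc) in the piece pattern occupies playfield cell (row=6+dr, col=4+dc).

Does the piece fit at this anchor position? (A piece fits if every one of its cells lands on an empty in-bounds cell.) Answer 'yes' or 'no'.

Check each piece cell at anchor (6, 4):
  offset (0,1) -> (6,5): empty -> OK
  offset (1,0) -> (7,4): empty -> OK
  offset (1,1) -> (7,5): empty -> OK
  offset (1,2) -> (7,6): occupied ('#') -> FAIL
All cells valid: no

Answer: no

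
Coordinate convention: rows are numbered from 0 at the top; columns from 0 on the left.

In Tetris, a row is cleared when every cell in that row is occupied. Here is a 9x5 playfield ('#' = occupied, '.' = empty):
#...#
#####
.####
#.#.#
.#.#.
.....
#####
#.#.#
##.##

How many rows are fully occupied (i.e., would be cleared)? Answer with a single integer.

Check each row:
  row 0: 3 empty cells -> not full
  row 1: 0 empty cells -> FULL (clear)
  row 2: 1 empty cell -> not full
  row 3: 2 empty cells -> not full
  row 4: 3 empty cells -> not full
  row 5: 5 empty cells -> not full
  row 6: 0 empty cells -> FULL (clear)
  row 7: 2 empty cells -> not full
  row 8: 1 empty cell -> not full
Total rows cleared: 2

Answer: 2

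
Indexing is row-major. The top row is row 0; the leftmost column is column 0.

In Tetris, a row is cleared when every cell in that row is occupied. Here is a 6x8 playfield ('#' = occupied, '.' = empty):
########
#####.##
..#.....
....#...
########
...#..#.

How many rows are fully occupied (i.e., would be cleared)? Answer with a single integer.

Check each row:
  row 0: 0 empty cells -> FULL (clear)
  row 1: 1 empty cell -> not full
  row 2: 7 empty cells -> not full
  row 3: 7 empty cells -> not full
  row 4: 0 empty cells -> FULL (clear)
  row 5: 6 empty cells -> not full
Total rows cleared: 2

Answer: 2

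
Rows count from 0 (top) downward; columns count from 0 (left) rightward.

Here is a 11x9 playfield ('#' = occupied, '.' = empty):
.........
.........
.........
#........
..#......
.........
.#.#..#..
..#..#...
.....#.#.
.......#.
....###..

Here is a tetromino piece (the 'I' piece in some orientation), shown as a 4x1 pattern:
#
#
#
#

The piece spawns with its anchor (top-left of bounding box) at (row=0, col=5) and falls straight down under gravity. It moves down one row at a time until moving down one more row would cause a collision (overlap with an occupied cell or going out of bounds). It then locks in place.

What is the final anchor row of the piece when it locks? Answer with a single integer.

Spawn at (row=0, col=5). Try each row:
  row 0: fits
  row 1: fits
  row 2: fits
  row 3: fits
  row 4: blocked -> lock at row 3

Answer: 3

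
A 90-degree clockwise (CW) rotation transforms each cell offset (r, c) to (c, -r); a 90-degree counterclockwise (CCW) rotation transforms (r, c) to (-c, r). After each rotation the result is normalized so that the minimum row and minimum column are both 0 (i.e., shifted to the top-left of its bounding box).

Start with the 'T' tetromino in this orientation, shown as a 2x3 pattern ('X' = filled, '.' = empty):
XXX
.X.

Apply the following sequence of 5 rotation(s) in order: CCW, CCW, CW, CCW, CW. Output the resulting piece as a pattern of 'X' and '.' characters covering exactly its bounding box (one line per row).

Start:
XXX
.X.
After rotation 1 (CCW):
X.
XX
X.
After rotation 2 (CCW):
.X.
XXX
After rotation 3 (CW):
X.
XX
X.
After rotation 4 (CCW):
.X.
XXX
After rotation 5 (CW):
X.
XX
X.

Answer: X.
XX
X.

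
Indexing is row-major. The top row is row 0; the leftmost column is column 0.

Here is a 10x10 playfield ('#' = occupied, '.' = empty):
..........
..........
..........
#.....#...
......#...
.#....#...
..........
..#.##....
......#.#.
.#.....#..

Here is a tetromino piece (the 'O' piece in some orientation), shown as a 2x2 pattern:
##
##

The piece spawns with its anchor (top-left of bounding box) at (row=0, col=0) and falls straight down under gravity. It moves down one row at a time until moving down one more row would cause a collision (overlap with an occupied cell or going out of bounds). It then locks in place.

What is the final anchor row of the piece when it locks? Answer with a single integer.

Answer: 1

Derivation:
Spawn at (row=0, col=0). Try each row:
  row 0: fits
  row 1: fits
  row 2: blocked -> lock at row 1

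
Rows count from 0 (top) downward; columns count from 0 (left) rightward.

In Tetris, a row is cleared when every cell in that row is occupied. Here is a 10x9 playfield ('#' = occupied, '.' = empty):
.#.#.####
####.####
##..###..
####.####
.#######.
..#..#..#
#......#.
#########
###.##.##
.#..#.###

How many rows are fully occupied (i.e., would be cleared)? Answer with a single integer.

Check each row:
  row 0: 3 empty cells -> not full
  row 1: 1 empty cell -> not full
  row 2: 4 empty cells -> not full
  row 3: 1 empty cell -> not full
  row 4: 2 empty cells -> not full
  row 5: 6 empty cells -> not full
  row 6: 7 empty cells -> not full
  row 7: 0 empty cells -> FULL (clear)
  row 8: 2 empty cells -> not full
  row 9: 4 empty cells -> not full
Total rows cleared: 1

Answer: 1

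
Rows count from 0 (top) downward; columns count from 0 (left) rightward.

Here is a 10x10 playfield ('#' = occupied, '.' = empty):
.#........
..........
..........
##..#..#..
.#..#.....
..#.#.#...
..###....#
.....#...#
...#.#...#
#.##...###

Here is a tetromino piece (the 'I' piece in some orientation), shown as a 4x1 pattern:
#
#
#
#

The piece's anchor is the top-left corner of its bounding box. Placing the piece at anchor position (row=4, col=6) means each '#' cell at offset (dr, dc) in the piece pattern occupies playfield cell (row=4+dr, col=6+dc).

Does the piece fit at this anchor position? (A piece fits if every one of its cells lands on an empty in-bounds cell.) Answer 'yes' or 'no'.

Answer: no

Derivation:
Check each piece cell at anchor (4, 6):
  offset (0,0) -> (4,6): empty -> OK
  offset (1,0) -> (5,6): occupied ('#') -> FAIL
  offset (2,0) -> (6,6): empty -> OK
  offset (3,0) -> (7,6): empty -> OK
All cells valid: no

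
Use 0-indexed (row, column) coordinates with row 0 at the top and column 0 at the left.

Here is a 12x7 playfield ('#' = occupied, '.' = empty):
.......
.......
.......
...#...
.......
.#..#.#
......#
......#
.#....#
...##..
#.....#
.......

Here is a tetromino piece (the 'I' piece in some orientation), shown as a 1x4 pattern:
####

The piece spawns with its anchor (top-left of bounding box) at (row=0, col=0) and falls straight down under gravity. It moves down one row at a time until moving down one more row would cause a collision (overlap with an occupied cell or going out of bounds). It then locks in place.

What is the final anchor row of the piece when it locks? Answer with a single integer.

Answer: 2

Derivation:
Spawn at (row=0, col=0). Try each row:
  row 0: fits
  row 1: fits
  row 2: fits
  row 3: blocked -> lock at row 2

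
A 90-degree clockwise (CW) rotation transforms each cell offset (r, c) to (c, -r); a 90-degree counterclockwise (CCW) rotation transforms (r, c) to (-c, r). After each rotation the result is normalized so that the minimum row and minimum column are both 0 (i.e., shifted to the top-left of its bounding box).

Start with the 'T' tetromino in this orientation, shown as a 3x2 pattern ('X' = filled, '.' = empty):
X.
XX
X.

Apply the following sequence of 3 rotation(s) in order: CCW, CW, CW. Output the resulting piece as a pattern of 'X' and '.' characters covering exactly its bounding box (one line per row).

Start:
X.
XX
X.
After rotation 1 (CCW):
.X.
XXX
After rotation 2 (CW):
X.
XX
X.
After rotation 3 (CW):
XXX
.X.

Answer: XXX
.X.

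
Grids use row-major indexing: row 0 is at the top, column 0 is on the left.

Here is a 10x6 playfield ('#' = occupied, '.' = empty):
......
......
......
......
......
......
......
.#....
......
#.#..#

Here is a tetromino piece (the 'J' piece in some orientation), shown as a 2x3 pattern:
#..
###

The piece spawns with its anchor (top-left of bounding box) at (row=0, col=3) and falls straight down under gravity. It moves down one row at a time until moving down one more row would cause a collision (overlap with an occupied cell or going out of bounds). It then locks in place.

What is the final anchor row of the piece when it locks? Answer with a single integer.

Spawn at (row=0, col=3). Try each row:
  row 0: fits
  row 1: fits
  row 2: fits
  row 3: fits
  row 4: fits
  row 5: fits
  row 6: fits
  row 7: fits
  row 8: blocked -> lock at row 7

Answer: 7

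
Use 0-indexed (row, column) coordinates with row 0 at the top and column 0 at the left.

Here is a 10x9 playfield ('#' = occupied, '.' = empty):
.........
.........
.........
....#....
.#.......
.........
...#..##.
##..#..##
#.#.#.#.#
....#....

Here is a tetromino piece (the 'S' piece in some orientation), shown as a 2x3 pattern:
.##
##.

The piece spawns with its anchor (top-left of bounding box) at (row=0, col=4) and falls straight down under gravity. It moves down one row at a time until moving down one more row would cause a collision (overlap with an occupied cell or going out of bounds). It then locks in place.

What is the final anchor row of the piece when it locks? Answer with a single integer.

Answer: 1

Derivation:
Spawn at (row=0, col=4). Try each row:
  row 0: fits
  row 1: fits
  row 2: blocked -> lock at row 1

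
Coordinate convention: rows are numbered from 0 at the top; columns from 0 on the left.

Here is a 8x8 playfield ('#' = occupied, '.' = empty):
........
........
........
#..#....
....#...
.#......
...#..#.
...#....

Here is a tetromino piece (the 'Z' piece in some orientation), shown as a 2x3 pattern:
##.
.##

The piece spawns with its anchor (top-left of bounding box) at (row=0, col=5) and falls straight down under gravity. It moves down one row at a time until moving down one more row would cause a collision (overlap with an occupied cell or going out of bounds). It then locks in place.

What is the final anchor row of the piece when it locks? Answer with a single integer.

Spawn at (row=0, col=5). Try each row:
  row 0: fits
  row 1: fits
  row 2: fits
  row 3: fits
  row 4: fits
  row 5: blocked -> lock at row 4

Answer: 4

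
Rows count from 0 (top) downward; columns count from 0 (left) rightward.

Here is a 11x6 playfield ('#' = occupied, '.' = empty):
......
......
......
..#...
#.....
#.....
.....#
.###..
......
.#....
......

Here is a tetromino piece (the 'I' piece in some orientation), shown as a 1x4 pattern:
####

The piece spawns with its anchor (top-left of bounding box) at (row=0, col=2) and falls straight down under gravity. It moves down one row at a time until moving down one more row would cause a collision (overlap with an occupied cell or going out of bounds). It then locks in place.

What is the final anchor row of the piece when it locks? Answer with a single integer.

Answer: 2

Derivation:
Spawn at (row=0, col=2). Try each row:
  row 0: fits
  row 1: fits
  row 2: fits
  row 3: blocked -> lock at row 2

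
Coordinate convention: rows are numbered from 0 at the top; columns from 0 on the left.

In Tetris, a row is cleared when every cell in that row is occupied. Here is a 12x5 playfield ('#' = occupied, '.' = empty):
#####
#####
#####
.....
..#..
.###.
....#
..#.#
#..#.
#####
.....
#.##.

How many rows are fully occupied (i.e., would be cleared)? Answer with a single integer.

Answer: 4

Derivation:
Check each row:
  row 0: 0 empty cells -> FULL (clear)
  row 1: 0 empty cells -> FULL (clear)
  row 2: 0 empty cells -> FULL (clear)
  row 3: 5 empty cells -> not full
  row 4: 4 empty cells -> not full
  row 5: 2 empty cells -> not full
  row 6: 4 empty cells -> not full
  row 7: 3 empty cells -> not full
  row 8: 3 empty cells -> not full
  row 9: 0 empty cells -> FULL (clear)
  row 10: 5 empty cells -> not full
  row 11: 2 empty cells -> not full
Total rows cleared: 4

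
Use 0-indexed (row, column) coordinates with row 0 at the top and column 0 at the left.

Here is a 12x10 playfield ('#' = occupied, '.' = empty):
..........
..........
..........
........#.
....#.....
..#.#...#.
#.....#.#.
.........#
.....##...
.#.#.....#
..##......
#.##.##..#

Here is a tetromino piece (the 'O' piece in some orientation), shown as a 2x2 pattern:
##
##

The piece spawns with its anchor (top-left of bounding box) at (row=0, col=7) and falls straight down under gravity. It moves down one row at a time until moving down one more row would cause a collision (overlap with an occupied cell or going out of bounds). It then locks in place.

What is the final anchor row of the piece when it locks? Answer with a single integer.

Answer: 1

Derivation:
Spawn at (row=0, col=7). Try each row:
  row 0: fits
  row 1: fits
  row 2: blocked -> lock at row 1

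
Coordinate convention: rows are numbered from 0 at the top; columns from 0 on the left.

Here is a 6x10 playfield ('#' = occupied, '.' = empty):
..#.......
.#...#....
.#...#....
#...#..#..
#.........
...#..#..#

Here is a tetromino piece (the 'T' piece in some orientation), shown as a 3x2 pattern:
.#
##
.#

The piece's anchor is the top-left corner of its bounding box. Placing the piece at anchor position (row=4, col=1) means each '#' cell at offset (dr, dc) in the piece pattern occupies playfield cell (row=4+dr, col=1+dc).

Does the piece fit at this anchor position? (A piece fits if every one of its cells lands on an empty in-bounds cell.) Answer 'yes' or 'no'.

Check each piece cell at anchor (4, 1):
  offset (0,1) -> (4,2): empty -> OK
  offset (1,0) -> (5,1): empty -> OK
  offset (1,1) -> (5,2): empty -> OK
  offset (2,1) -> (6,2): out of bounds -> FAIL
All cells valid: no

Answer: no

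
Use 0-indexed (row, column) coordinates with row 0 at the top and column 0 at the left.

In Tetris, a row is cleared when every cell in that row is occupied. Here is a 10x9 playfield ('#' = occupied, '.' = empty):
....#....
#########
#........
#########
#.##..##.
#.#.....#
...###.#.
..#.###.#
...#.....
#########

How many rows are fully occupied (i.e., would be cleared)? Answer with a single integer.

Check each row:
  row 0: 8 empty cells -> not full
  row 1: 0 empty cells -> FULL (clear)
  row 2: 8 empty cells -> not full
  row 3: 0 empty cells -> FULL (clear)
  row 4: 4 empty cells -> not full
  row 5: 6 empty cells -> not full
  row 6: 5 empty cells -> not full
  row 7: 4 empty cells -> not full
  row 8: 8 empty cells -> not full
  row 9: 0 empty cells -> FULL (clear)
Total rows cleared: 3

Answer: 3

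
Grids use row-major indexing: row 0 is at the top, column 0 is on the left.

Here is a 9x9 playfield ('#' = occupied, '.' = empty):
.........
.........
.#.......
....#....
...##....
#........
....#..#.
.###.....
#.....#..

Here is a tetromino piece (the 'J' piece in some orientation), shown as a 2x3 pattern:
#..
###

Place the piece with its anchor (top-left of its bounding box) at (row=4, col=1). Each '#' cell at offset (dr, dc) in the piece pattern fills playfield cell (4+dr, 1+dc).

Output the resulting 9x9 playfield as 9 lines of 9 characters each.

Fill (4+0,1+0) = (4,1)
Fill (4+1,1+0) = (5,1)
Fill (4+1,1+1) = (5,2)
Fill (4+1,1+2) = (5,3)

Answer: .........
.........
.#.......
....#....
.#.##....
####.....
....#..#.
.###.....
#.....#..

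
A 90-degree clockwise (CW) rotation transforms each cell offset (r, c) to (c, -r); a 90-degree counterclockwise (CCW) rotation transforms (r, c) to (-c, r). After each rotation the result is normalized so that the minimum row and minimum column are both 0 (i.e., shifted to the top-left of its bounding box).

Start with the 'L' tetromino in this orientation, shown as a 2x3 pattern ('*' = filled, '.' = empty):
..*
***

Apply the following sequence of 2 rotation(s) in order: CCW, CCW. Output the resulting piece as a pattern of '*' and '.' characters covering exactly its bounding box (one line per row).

Answer: ***
*..

Derivation:
Start:
..*
***
After rotation 1 (CCW):
**
.*
.*
After rotation 2 (CCW):
***
*..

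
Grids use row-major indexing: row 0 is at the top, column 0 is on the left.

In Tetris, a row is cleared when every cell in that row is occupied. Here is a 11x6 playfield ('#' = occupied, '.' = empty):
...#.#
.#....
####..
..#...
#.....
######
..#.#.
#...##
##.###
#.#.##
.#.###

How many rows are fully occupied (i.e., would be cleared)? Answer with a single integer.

Check each row:
  row 0: 4 empty cells -> not full
  row 1: 5 empty cells -> not full
  row 2: 2 empty cells -> not full
  row 3: 5 empty cells -> not full
  row 4: 5 empty cells -> not full
  row 5: 0 empty cells -> FULL (clear)
  row 6: 4 empty cells -> not full
  row 7: 3 empty cells -> not full
  row 8: 1 empty cell -> not full
  row 9: 2 empty cells -> not full
  row 10: 2 empty cells -> not full
Total rows cleared: 1

Answer: 1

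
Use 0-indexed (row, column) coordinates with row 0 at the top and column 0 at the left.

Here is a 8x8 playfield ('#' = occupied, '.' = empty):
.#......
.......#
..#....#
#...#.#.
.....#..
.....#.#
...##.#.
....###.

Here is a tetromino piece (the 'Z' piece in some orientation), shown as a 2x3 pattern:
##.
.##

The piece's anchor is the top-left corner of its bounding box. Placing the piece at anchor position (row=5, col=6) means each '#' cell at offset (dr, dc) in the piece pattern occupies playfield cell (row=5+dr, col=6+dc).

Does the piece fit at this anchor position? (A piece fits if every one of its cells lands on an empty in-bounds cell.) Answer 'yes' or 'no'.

Check each piece cell at anchor (5, 6):
  offset (0,0) -> (5,6): empty -> OK
  offset (0,1) -> (5,7): occupied ('#') -> FAIL
  offset (1,1) -> (6,7): empty -> OK
  offset (1,2) -> (6,8): out of bounds -> FAIL
All cells valid: no

Answer: no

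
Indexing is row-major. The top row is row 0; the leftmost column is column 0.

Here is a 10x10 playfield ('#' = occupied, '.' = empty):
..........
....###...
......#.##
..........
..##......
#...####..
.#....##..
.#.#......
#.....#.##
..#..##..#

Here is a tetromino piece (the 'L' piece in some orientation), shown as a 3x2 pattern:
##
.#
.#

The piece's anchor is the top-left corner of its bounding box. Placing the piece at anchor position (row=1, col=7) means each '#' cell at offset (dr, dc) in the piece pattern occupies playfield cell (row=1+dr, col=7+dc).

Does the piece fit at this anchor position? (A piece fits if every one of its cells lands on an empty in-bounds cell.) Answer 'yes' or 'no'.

Check each piece cell at anchor (1, 7):
  offset (0,0) -> (1,7): empty -> OK
  offset (0,1) -> (1,8): empty -> OK
  offset (1,1) -> (2,8): occupied ('#') -> FAIL
  offset (2,1) -> (3,8): empty -> OK
All cells valid: no

Answer: no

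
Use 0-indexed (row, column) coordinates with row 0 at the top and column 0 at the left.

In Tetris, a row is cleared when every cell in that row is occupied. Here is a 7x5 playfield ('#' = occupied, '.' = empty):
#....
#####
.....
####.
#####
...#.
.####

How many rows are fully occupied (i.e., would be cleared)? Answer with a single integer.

Answer: 2

Derivation:
Check each row:
  row 0: 4 empty cells -> not full
  row 1: 0 empty cells -> FULL (clear)
  row 2: 5 empty cells -> not full
  row 3: 1 empty cell -> not full
  row 4: 0 empty cells -> FULL (clear)
  row 5: 4 empty cells -> not full
  row 6: 1 empty cell -> not full
Total rows cleared: 2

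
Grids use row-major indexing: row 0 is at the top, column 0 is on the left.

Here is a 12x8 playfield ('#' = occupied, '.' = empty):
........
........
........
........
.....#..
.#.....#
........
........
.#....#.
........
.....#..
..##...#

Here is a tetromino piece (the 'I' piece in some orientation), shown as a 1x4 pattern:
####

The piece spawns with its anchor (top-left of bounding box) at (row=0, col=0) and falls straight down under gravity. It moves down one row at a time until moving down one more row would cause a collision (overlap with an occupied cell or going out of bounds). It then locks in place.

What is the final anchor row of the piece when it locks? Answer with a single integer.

Spawn at (row=0, col=0). Try each row:
  row 0: fits
  row 1: fits
  row 2: fits
  row 3: fits
  row 4: fits
  row 5: blocked -> lock at row 4

Answer: 4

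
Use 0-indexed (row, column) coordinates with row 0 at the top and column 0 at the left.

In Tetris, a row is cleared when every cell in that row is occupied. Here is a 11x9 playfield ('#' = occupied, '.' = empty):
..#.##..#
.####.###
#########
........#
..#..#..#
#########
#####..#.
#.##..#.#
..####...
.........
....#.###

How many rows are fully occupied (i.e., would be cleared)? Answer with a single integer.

Answer: 2

Derivation:
Check each row:
  row 0: 5 empty cells -> not full
  row 1: 2 empty cells -> not full
  row 2: 0 empty cells -> FULL (clear)
  row 3: 8 empty cells -> not full
  row 4: 6 empty cells -> not full
  row 5: 0 empty cells -> FULL (clear)
  row 6: 3 empty cells -> not full
  row 7: 4 empty cells -> not full
  row 8: 5 empty cells -> not full
  row 9: 9 empty cells -> not full
  row 10: 5 empty cells -> not full
Total rows cleared: 2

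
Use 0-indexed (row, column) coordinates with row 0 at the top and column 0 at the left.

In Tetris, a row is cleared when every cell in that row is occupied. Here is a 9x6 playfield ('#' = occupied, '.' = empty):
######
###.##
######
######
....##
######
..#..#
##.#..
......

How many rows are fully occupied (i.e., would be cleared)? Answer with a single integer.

Check each row:
  row 0: 0 empty cells -> FULL (clear)
  row 1: 1 empty cell -> not full
  row 2: 0 empty cells -> FULL (clear)
  row 3: 0 empty cells -> FULL (clear)
  row 4: 4 empty cells -> not full
  row 5: 0 empty cells -> FULL (clear)
  row 6: 4 empty cells -> not full
  row 7: 3 empty cells -> not full
  row 8: 6 empty cells -> not full
Total rows cleared: 4

Answer: 4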